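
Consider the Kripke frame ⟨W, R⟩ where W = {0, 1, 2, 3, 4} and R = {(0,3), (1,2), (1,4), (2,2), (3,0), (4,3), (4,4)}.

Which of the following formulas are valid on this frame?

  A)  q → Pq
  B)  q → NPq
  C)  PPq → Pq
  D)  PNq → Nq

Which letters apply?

R is not reflexive: not 0 R 0.
R is not symmetric: 1 R 2 but not 2 R 1.
R is not transitive: 0 R 3 and 3 R 0 but not 0 R 0.
R is not euclidean: 1 R 2 and 1 R 4 but not 2 R 4.
(A) the dual of axiom T: valid iff R is reflexive. R is not reflexive — not valid.
(B) axiom B: valid iff R is symmetric. R is not symmetric — not valid.
(C) PPq → Pq is the dual of axiom 4; it is valid on a frame exactly when R is transitive. R is not transitive, so not valid.
(D) the dual of axiom 5: valid iff R is euclidean. R is not euclidean — not valid.

none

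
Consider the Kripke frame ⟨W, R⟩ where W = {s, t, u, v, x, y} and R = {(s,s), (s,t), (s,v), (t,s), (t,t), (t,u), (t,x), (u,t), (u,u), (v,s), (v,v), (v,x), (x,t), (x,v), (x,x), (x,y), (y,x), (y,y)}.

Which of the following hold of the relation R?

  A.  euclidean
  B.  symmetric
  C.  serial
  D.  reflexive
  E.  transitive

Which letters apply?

(A) not euclidean: s R t and s R v but not t R v.
(B) symmetric: every R-edge is matched by its reverse.
(C) serial: every world has an R-successor.
(D) reflexive: each world relates to itself.
(E) not transitive: s R t and t R u but not s R u.

B, C, D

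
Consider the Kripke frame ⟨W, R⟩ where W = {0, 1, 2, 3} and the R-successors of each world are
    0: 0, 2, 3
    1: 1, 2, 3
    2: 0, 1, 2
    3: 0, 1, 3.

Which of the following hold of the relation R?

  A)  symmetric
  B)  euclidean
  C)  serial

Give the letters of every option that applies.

(A) symmetric: every R-edge is matched by its reverse.
(B) not euclidean: 0 R 2 and 0 R 3 but not 2 R 3.
(C) serial: every world has an R-successor.

A, C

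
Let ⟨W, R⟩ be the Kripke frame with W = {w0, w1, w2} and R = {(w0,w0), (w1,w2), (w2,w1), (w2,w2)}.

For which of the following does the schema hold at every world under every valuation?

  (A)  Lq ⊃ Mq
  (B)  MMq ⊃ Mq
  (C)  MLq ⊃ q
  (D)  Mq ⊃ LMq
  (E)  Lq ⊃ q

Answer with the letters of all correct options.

R is not reflexive: not w1 R w1.
R is symmetric: every R-edge is matched by its reverse.
R is not transitive: w1 R w2 and w2 R w1 but not w1 R w1.
R is not euclidean: w2 R w1 and w2 R w1 but not w1 R w1.
R is serial: every world has an R-successor.
(A) Lq ⊃ Mq (axiom D) characterises the serial frames. R is serial — valid.
(B) MMq ⊃ Mq is the dual of axiom 4, which corresponds to transitivity. R is not transitive — not valid.
(C) MLq ⊃ q is the dual of axiom B, which corresponds to symmetry. R is symmetric — valid.
(D) Mq ⊃ LMq is axiom 5; it is valid on a frame exactly when R is euclidean. R is not euclidean, so not valid.
(E) Lq ⊃ q is axiom T, which corresponds to reflexivity. R is not reflexive — not valid.

A, C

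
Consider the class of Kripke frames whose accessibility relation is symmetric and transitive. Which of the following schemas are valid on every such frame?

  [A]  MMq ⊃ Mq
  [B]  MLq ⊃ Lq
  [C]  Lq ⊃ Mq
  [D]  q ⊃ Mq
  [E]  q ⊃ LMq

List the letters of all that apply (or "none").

A, B, E

A symmetric transitive relation is euclidean (uRv and uRw give vRu by symmetry, then vRw by transitivity).
(A) MMq ⊃ Mq is the dual of axiom 4, which corresponds to transitivity. Every such R is transitive — valid.
(B) MLq ⊃ Lq is the dual of axiom 5; it is valid on a frame exactly when R is euclidean. Every such R is euclidean, so valid.
(C) axiom D: valid iff R is serial. Such an R need not be serial — not valid.
(D) the dual of axiom T: valid iff R is reflexive. Such an R need not be reflexive — not valid.
(E) q ⊃ LMq (axiom B) characterises the symmetric frames. Every such R is symmetric — valid.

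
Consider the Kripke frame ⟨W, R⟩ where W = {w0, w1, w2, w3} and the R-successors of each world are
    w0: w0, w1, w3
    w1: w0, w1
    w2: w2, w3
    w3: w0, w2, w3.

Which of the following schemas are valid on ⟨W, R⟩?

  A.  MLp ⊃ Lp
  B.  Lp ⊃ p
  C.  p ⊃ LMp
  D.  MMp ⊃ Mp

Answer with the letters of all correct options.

R is reflexive: each world relates to itself.
R is symmetric: every R-edge is matched by its reverse.
R is not transitive: w0 R w3 and w3 R w2 but not w0 R w2.
R is not euclidean: w0 R w1 and w0 R w3 but not w1 R w3.
(A) MLp ⊃ Lp (the dual of axiom 5) characterises the euclidean frames. R is not euclidean — not valid.
(B) Lp ⊃ p (axiom T) characterises the reflexive frames. R is reflexive — valid.
(C) p ⊃ LMp is axiom B, which corresponds to symmetry. R is symmetric — valid.
(D) MMp ⊃ Mp is the dual of axiom 4; it is valid on a frame exactly when R is transitive. R is not transitive, so not valid.

B, C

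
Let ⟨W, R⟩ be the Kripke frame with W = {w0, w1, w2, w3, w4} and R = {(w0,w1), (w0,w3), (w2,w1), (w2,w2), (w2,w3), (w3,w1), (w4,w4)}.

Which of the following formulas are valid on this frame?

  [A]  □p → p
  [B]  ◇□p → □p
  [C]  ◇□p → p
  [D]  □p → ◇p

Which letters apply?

none

R is not reflexive: not w0 R w0.
R is not symmetric: w0 R w1 but not w1 R w0.
R is not euclidean: w0 R w1 and w0 R w3 but not w1 R w3.
R is not serial: w1 has no R-successor.
(A) □p → p is axiom T, which corresponds to reflexivity. R is not reflexive — not valid.
(B) ◇□p → □p is the dual of axiom 5, which corresponds to the euclidean property. R is not euclidean — not valid.
(C) ◇□p → p (the dual of axiom B) characterises the symmetric frames. R is not symmetric — not valid.
(D) axiom D: valid iff R is serial. R is not serial — not valid.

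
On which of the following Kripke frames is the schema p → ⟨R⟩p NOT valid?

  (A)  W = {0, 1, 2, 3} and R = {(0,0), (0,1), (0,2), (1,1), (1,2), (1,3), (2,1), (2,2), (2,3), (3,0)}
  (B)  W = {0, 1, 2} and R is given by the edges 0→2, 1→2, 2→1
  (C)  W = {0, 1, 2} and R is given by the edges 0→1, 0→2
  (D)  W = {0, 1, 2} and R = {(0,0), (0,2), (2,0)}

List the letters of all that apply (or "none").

A, B, C, D

The schema p → ⟨R⟩p is the dual of axiom T; it is valid on a frame iff R is reflexive.
(A) R is not reflexive (not 3 R 3), so the schema fails here.
(B) R is not reflexive (not 0 R 0), so the schema fails here.
(C) R is not reflexive (not 0 R 0), so the schema fails here.
(D) R is not reflexive (not 1 R 1), so the schema fails here.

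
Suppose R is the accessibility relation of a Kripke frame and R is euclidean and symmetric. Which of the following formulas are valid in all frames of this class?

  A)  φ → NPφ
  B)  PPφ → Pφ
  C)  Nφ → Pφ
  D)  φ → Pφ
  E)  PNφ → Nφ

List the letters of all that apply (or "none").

A, B, E

A symmetric euclidean relation is transitive (uRv and vRw give vRu by symmetry, then uRw by the euclidean condition, applied at v).
(A) axiom B: valid iff R is symmetric. Every such R is symmetric — valid.
(B) PPφ → Pφ is the dual of axiom 4; it is valid on a frame exactly when R is transitive. Every such R is transitive, so valid.
(C) Nφ → Pφ (axiom D) characterises the serial frames. Such an R need not be serial — not valid.
(D) φ → Pφ (the dual of axiom T) characterises the reflexive frames. Such an R need not be reflexive — not valid.
(E) the dual of axiom 5: valid iff R is euclidean. Every such R is euclidean — valid.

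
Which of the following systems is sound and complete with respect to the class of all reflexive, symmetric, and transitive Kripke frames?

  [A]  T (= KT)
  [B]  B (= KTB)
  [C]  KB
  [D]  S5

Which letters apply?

D

(A) T (= KT) is determined by the class of reflexive frames.
(B) B (= KTB) is determined by the class of reflexive and symmetric frames.
(C) KB is determined by the class of symmetric frames.
(D) S5 is determined by exactly this class.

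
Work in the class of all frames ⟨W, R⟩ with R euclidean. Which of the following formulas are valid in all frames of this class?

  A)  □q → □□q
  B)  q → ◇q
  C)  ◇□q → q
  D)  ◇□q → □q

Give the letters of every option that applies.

D

(A) axiom 4: valid iff R is transitive. Such an R need not be transitive — not valid.
(B) q → ◇q is the dual of axiom T; it is valid on a frame exactly when R is reflexive. Such an R need not be reflexive, so not valid.
(C) ◇□q → q (the dual of axiom B) characterises the symmetric frames. Such an R need not be symmetric — not valid.
(D) ◇□q → □q (the dual of axiom 5) characterises the euclidean frames. Every such R is euclidean — valid.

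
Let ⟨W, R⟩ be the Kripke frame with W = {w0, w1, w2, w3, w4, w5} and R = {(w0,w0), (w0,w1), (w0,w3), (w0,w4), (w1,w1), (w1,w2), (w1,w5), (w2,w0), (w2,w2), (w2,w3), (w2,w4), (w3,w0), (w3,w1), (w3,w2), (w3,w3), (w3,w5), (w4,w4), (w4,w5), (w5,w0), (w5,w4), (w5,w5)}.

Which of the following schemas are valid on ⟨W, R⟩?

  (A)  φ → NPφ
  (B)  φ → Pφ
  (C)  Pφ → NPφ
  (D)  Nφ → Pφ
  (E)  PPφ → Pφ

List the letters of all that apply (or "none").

R is reflexive: each world relates to itself.
R is not symmetric: w0 R w1 but not w1 R w0.
R is not transitive: w0 R w1 and w1 R w2 but not w0 R w2.
R is not euclidean: w0 R w1 and w0 R w0 but not w1 R w0.
R is serial: every world has an R-successor.
(A) φ → NPφ is axiom B, which corresponds to symmetry. R is not symmetric — not valid.
(B) φ → Pφ (the dual of axiom T) characterises the reflexive frames. R is reflexive — valid.
(C) Pφ → NPφ (axiom 5) characterises the euclidean frames. R is not euclidean — not valid.
(D) axiom D: valid iff R is serial. R is serial — valid.
(E) PPφ → Pφ is the dual of axiom 4, which corresponds to transitivity. R is not transitive — not valid.

B, D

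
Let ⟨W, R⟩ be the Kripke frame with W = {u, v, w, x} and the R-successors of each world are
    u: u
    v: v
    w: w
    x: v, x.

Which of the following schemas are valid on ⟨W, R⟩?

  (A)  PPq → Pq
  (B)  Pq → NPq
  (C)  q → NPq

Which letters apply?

A

R is not symmetric: x R v but not v R x.
R is transitive: R is closed under composition.
R is not euclidean: x R v and x R x but not v R x.
(A) the dual of axiom 4: valid iff R is transitive. R is transitive — valid.
(B) axiom 5: valid iff R is euclidean. R is not euclidean — not valid.
(C) q → NPq is axiom B; it is valid on a frame exactly when R is symmetric. R is not symmetric, so not valid.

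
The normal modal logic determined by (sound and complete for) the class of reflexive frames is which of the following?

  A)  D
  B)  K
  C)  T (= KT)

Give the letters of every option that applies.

(A) D is determined by the class of serial frames.
(B) K is determined by the class of arbitrary frames.
(C) T (= KT) is determined by exactly this class.

C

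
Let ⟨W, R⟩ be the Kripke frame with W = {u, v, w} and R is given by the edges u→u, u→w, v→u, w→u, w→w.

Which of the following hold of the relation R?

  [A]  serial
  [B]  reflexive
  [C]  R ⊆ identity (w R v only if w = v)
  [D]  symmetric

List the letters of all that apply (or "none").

A

(A) serial: every world has an R-successor.
(B) not reflexive: not v R v.
(C) not ⊆ identity: u R w with u ≠ w.
(D) not symmetric: v R u but not u R v.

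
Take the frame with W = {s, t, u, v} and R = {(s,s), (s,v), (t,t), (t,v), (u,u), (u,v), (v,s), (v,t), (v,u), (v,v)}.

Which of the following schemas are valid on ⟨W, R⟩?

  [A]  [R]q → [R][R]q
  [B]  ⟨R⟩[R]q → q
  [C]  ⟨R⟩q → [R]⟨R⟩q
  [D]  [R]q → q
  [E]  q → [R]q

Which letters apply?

R is reflexive: each world relates to itself.
R is symmetric: every R-edge is matched by its reverse.
R is not transitive: s R v and v R t but not s R t.
R is not euclidean: v R s and v R t but not s R t.
R is not a subset of the identity: s R v with s ≠ v.
(A) [R]q → [R][R]q is axiom 4; it is valid on a frame exactly when R is transitive. R is not transitive, so not valid.
(B) ⟨R⟩[R]q → q is the dual of axiom B; it is valid on a frame exactly when R is symmetric. R is symmetric, so valid.
(C) ⟨R⟩q → [R]⟨R⟩q is axiom 5; it is valid on a frame exactly when R is euclidean. R is not euclidean, so not valid.
(D) [R]q → q (axiom T) characterises the reflexive frames. R is reflexive — valid.
(E) q → [R]q is valid only on frames where every R-edge is a self-loop. Here R ⊄ identity — not valid.

B, D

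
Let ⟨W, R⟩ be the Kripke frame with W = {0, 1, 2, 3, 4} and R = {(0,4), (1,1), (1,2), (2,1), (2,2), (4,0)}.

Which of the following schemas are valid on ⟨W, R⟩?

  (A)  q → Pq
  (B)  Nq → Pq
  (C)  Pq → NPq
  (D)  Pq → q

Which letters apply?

none

R is not reflexive: not 0 R 0.
R is not euclidean: 0 R 4 and 0 R 4 but not 4 R 4.
R is not serial: 3 has no R-successor.
R is not a subset of the identity: 0 R 4 with 0 ≠ 4.
(A) q → Pq (the dual of axiom T) characterises the reflexive frames. R is not reflexive — not valid.
(B) Nq → Pq is axiom D; it is valid on a frame exactly when R is serial. R is not serial, so not valid.
(C) Pq → NPq is axiom 5; it is valid on a frame exactly when R is euclidean. R is not euclidean, so not valid.
(D) Pq → q is valid only on frames where every R-edge is a self-loop. Here R ⊄ identity — not valid.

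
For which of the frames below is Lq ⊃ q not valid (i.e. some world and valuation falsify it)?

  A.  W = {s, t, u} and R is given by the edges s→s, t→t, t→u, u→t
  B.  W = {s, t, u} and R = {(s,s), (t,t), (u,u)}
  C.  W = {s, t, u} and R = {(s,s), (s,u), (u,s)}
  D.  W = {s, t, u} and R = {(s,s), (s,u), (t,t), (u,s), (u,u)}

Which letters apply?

A, C

The schema Lq ⊃ q is axiom T; it is valid on a frame iff R is reflexive.
(A) R is not reflexive (not u R u), so the schema fails here.
(B) R is reflexive (each world relates to itself), so the schema is valid here.
(C) R is not reflexive (not t R t), so the schema fails here.
(D) R is reflexive (each world relates to itself), so the schema is valid here.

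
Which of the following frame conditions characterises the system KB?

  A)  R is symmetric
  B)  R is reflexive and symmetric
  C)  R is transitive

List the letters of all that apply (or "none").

A

(A) KB is sound and complete for exactly this class.
(B) this class determines B (= KTB), not KB.
(C) this class determines K4, not KB.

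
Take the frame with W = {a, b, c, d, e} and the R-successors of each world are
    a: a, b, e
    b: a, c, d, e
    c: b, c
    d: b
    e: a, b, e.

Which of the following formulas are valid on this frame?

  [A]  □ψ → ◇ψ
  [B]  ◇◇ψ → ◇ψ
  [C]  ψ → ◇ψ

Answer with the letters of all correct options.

A

R is not reflexive: not b R b.
R is not transitive: a R b and b R c but not a R c.
R is serial: every world has an R-successor.
(A) □ψ → ◇ψ (axiom D) characterises the serial frames. R is serial — valid.
(B) ◇◇ψ → ◇ψ is the dual of axiom 4; it is valid on a frame exactly when R is transitive. R is not transitive, so not valid.
(C) ψ → ◇ψ is the dual of axiom T, which corresponds to reflexivity. R is not reflexive — not valid.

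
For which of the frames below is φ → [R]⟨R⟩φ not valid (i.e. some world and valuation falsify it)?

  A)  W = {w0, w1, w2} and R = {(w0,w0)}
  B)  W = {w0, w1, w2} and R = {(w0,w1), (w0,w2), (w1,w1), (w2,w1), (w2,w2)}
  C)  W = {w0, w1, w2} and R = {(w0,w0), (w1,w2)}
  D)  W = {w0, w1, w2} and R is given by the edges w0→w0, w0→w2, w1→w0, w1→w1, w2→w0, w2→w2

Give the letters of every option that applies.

The schema φ → [R]⟨R⟩φ is axiom B; it is valid on a frame iff R is symmetric.
(A) R is symmetric (every R-edge is matched by its reverse), so the schema is valid here.
(B) R is not symmetric (w0 R w1 but not w1 R w0), so the schema fails here.
(C) R is not symmetric (w1 R w2 but not w2 R w1), so the schema fails here.
(D) R is not symmetric (w1 R w0 but not w0 R w1), so the schema fails here.

B, C, D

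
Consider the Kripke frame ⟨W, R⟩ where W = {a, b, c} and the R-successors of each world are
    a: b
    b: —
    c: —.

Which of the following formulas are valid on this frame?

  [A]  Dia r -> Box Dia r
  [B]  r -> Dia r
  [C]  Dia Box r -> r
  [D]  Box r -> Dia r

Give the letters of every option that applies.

R is not reflexive: not a R a.
R is not symmetric: a R b but not b R a.
R is not euclidean: a R b and a R b but not b R b.
R is not serial: b has no R-successor.
(A) Dia r -> Box Dia r is axiom 5; it is valid on a frame exactly when R is euclidean. R is not euclidean, so not valid.
(B) r -> Dia r is the dual of axiom T, which corresponds to reflexivity. R is not reflexive — not valid.
(C) the dual of axiom B: valid iff R is symmetric. R is not symmetric — not valid.
(D) Box r -> Dia r is axiom D, which corresponds to seriality. R is not serial — not valid.

none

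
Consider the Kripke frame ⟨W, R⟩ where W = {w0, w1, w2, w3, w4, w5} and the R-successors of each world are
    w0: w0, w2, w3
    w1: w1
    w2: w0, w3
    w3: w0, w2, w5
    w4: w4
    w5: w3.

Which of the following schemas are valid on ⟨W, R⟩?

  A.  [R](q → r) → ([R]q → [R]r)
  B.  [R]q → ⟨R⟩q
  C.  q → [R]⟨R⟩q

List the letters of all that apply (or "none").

A, B, C

R is symmetric: every R-edge is matched by its reverse.
R is serial: every world has an R-successor.
(A) this is just K, valid on every normal frame.
(B) axiom D: valid iff R is serial. R is serial — valid.
(C) q → [R]⟨R⟩q is axiom B, which corresponds to symmetry. R is symmetric — valid.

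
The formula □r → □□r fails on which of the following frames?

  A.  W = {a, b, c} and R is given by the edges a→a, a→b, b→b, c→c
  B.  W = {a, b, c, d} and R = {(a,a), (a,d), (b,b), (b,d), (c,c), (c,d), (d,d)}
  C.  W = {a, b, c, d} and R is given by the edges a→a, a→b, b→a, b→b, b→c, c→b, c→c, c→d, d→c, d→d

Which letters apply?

C

The schema □r → □□r is axiom 4; it is valid on a frame iff R is transitive.
(A) R is transitive (R is closed under composition), so the schema is valid here.
(B) R is transitive (R is closed under composition), so the schema is valid here.
(C) R is not transitive (a R b and b R c but not a R c), so the schema fails here.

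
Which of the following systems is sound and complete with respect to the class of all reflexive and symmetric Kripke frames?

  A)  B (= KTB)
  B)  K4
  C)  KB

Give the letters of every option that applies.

(A) B (= KTB) is determined by exactly this class.
(B) K4 is determined by the class of transitive frames.
(C) KB is determined by the class of symmetric frames.

A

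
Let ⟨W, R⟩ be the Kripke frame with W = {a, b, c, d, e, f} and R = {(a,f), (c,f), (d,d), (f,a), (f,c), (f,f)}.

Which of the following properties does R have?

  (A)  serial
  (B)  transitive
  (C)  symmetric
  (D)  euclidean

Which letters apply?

(A) not serial: b has no R-successor.
(B) not transitive: a R f and f R a but not a R a.
(C) symmetric: every R-edge is matched by its reverse.
(D) not euclidean: f R a and f R c but not a R c.

C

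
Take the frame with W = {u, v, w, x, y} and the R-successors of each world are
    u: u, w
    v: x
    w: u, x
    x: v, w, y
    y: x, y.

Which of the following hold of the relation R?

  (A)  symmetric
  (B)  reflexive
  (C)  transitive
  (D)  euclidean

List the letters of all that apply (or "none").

A

(A) symmetric: every R-edge is matched by its reverse.
(B) not reflexive: not v R v.
(C) not transitive: u R w and w R x but not u R x.
(D) not euclidean: w R u and w R x but not u R x.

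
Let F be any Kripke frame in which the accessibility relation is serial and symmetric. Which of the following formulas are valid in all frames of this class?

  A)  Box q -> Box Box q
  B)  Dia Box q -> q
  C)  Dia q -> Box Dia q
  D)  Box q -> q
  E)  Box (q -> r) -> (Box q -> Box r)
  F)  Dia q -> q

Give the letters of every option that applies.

B, E

(A) Box q -> Box Box q is axiom 4, which corresponds to transitivity. Such an R need not be transitive — not valid.
(B) Dia Box q -> q (the dual of axiom B) characterises the symmetric frames. Every such R is symmetric — valid.
(C) axiom 5: valid iff R is euclidean. Such an R need not be euclidean — not valid.
(D) Box q -> q is axiom T; it is valid on a frame exactly when R is reflexive. Such an R need not be reflexive, so not valid.
(E) Box (q -> r) -> (Box q -> Box r) is axiom K, valid on every Kripke frame — valid.
(F) Dia q -> q is the converse of T; it holds exactly when R ⊆ identity. Such an R need not be a subset of the identity — not valid.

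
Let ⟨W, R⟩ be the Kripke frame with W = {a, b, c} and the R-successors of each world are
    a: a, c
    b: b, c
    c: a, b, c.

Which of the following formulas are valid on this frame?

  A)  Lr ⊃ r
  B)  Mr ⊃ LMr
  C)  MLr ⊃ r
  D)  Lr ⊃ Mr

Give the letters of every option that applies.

R is reflexive: each world relates to itself.
R is symmetric: every R-edge is matched by its reverse.
R is not euclidean: c R a and c R b but not a R b.
R is serial: every world has an R-successor.
(A) Lr ⊃ r is axiom T; it is valid on a frame exactly when R is reflexive. R is reflexive, so valid.
(B) Mr ⊃ LMr is axiom 5; it is valid on a frame exactly when R is euclidean. R is not euclidean, so not valid.
(C) MLr ⊃ r is the dual of axiom B; it is valid on a frame exactly when R is symmetric. R is symmetric, so valid.
(D) Lr ⊃ Mr (axiom D) characterises the serial frames. R is serial — valid.

A, C, D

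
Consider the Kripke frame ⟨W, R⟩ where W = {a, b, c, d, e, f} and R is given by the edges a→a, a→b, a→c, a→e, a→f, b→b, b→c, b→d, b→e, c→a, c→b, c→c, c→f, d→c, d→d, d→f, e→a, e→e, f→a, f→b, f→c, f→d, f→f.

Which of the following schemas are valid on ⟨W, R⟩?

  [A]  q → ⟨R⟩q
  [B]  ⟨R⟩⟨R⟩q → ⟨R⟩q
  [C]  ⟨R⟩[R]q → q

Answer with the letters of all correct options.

A

R is reflexive: each world relates to itself.
R is not symmetric: a R b but not b R a.
R is not transitive: a R b and b R d but not a R d.
(A) the dual of axiom T: valid iff R is reflexive. R is reflexive — valid.
(B) ⟨R⟩⟨R⟩q → ⟨R⟩q is the dual of axiom 4; it is valid on a frame exactly when R is transitive. R is not transitive, so not valid.
(C) ⟨R⟩[R]q → q (the dual of axiom B) characterises the symmetric frames. R is not symmetric — not valid.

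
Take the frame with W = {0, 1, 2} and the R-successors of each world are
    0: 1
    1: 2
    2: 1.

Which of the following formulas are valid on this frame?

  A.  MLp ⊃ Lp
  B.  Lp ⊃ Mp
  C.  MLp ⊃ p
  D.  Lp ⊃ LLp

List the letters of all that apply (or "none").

B

R is not symmetric: 0 R 1 but not 1 R 0.
R is not transitive: 0 R 1 and 1 R 2 but not 0 R 2.
R is not euclidean: 0 R 1 and 0 R 1 but not 1 R 1.
R is serial: every world has an R-successor.
(A) MLp ⊃ Lp is the dual of axiom 5; it is valid on a frame exactly when R is euclidean. R is not euclidean, so not valid.
(B) Lp ⊃ Mp is axiom D, which corresponds to seriality. R is serial — valid.
(C) the dual of axiom B: valid iff R is symmetric. R is not symmetric — not valid.
(D) Lp ⊃ LLp is axiom 4; it is valid on a frame exactly when R is transitive. R is not transitive, so not valid.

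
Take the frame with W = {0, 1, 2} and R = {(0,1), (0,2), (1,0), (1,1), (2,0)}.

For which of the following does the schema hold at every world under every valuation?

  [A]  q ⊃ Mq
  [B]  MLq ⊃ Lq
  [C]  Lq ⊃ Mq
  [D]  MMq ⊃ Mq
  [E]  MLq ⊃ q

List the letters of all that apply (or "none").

R is not reflexive: not 0 R 0.
R is symmetric: every R-edge is matched by its reverse.
R is not transitive: 0 R 1 and 1 R 0 but not 0 R 0.
R is not euclidean: 0 R 1 and 0 R 2 but not 1 R 2.
R is serial: every world has an R-successor.
(A) q ⊃ Mq is the dual of axiom T; it is valid on a frame exactly when R is reflexive. R is not reflexive, so not valid.
(B) MLq ⊃ Lq is the dual of axiom 5; it is valid on a frame exactly when R is euclidean. R is not euclidean, so not valid.
(C) Lq ⊃ Mq (axiom D) characterises the serial frames. R is serial — valid.
(D) MMq ⊃ Mq is the dual of axiom 4; it is valid on a frame exactly when R is transitive. R is not transitive, so not valid.
(E) MLq ⊃ q (the dual of axiom B) characterises the symmetric frames. R is symmetric — valid.

C, E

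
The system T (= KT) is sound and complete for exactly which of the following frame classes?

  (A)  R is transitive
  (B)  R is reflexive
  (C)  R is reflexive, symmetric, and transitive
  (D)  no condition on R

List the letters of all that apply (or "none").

B

(A) this class determines K4, not T (= KT).
(B) T (= KT) is sound and complete for exactly this class.
(C) this class determines S5, not T (= KT).
(D) this class determines K, not T (= KT).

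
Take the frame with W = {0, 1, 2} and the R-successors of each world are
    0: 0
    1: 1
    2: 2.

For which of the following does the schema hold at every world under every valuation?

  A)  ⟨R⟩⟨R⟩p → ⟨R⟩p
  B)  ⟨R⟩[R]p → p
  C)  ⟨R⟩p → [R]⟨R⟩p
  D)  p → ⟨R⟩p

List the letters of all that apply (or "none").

R is reflexive: each world relates to itself.
R is symmetric: every R-edge is matched by its reverse.
R is transitive: R is closed under composition.
R is euclidean: any two R-successors of the same world are R-related.
(A) the dual of axiom 4: valid iff R is transitive. R is transitive — valid.
(B) ⟨R⟩[R]p → p is the dual of axiom B; it is valid on a frame exactly when R is symmetric. R is symmetric, so valid.
(C) ⟨R⟩p → [R]⟨R⟩p is axiom 5, which corresponds to the euclidean property. R is euclidean — valid.
(D) p → ⟨R⟩p is the dual of axiom T, which corresponds to reflexivity. R is reflexive — valid.

A, B, C, D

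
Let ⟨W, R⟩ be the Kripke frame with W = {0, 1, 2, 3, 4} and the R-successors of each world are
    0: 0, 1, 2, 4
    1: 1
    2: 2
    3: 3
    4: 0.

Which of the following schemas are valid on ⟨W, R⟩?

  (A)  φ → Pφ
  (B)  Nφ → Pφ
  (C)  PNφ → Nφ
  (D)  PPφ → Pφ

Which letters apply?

B

R is not reflexive: not 4 R 4.
R is not transitive: 4 R 0 and 0 R 1 but not 4 R 1.
R is not euclidean: 0 R 1 and 0 R 0 but not 1 R 0.
R is serial: every world has an R-successor.
(A) the dual of axiom T: valid iff R is reflexive. R is not reflexive — not valid.
(B) Nφ → Pφ (axiom D) characterises the serial frames. R is serial — valid.
(C) PNφ → Nφ (the dual of axiom 5) characterises the euclidean frames. R is not euclidean — not valid.
(D) the dual of axiom 4: valid iff R is transitive. R is not transitive — not valid.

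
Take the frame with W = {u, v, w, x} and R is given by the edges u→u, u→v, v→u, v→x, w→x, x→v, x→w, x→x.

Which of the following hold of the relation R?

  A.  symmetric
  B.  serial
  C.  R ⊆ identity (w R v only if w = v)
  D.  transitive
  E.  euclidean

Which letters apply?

A, B

(A) symmetric: every R-edge is matched by its reverse.
(B) serial: every world has an R-successor.
(C) not ⊆ identity: u R v with u ≠ v.
(D) not transitive: u R v and v R x but not u R x.
(E) not euclidean: v R u and v R x but not u R x.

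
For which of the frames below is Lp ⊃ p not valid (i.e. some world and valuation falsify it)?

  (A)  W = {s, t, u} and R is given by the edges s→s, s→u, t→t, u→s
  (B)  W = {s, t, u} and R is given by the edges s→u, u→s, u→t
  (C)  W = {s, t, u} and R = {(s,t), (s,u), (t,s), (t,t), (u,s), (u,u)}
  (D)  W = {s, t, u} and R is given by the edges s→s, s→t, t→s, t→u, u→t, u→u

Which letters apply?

A, B, C, D

The schema Lp ⊃ p is axiom T; it is valid on a frame iff R is reflexive.
(A) R is not reflexive (not u R u), so the schema fails here.
(B) R is not reflexive (not s R s), so the schema fails here.
(C) R is not reflexive (not s R s), so the schema fails here.
(D) R is not reflexive (not t R t), so the schema fails here.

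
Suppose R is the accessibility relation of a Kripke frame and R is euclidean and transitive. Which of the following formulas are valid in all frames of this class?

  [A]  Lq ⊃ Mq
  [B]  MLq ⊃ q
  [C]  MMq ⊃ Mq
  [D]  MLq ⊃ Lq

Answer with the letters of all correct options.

(A) Lq ⊃ Mq is axiom D, which corresponds to seriality. Such an R need not be serial — not valid.
(B) MLq ⊃ q (the dual of axiom B) characterises the symmetric frames. Such an R need not be symmetric — not valid.
(C) MMq ⊃ Mq is the dual of axiom 4, which corresponds to transitivity. Every such R is transitive — valid.
(D) MLq ⊃ Lq (the dual of axiom 5) characterises the euclidean frames. Every such R is euclidean — valid.

C, D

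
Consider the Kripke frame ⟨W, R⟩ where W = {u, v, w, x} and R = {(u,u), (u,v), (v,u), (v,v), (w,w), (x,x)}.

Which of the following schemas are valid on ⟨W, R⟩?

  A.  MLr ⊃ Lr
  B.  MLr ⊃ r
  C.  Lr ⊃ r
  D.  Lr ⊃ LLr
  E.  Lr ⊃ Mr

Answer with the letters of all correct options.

R is reflexive: each world relates to itself.
R is symmetric: every R-edge is matched by its reverse.
R is transitive: R is closed under composition.
R is euclidean: any two R-successors of the same world are R-related.
R is serial: every world has an R-successor.
(A) MLr ⊃ Lr is the dual of axiom 5, which corresponds to the euclidean property. R is euclidean — valid.
(B) MLr ⊃ r (the dual of axiom B) characterises the symmetric frames. R is symmetric — valid.
(C) Lr ⊃ r is axiom T, which corresponds to reflexivity. R is reflexive — valid.
(D) Lr ⊃ LLr is axiom 4; it is valid on a frame exactly when R is transitive. R is transitive, so valid.
(E) axiom D: valid iff R is serial. R is serial — valid.

A, B, C, D, E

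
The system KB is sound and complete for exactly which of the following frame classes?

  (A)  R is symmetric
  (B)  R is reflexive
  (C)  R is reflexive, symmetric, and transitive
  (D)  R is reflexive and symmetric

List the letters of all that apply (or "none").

A

(A) KB is sound and complete for exactly this class.
(B) this class determines T (= KT), not KB.
(C) this class determines S5, not KB.
(D) this class determines B (= KTB), not KB.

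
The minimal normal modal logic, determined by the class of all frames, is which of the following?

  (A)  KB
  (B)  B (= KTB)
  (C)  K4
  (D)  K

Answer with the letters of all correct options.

D

(A) KB is determined by the class of symmetric frames.
(B) B (= KTB) is determined by the class of reflexive and symmetric frames.
(C) K4 is determined by the class of transitive frames.
(D) K is determined by exactly this class.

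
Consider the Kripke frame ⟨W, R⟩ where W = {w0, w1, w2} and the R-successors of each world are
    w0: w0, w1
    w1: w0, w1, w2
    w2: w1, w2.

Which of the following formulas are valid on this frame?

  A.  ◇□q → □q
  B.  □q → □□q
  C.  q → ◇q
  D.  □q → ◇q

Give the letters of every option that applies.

R is reflexive: each world relates to itself.
R is not transitive: w0 R w1 and w1 R w2 but not w0 R w2.
R is not euclidean: w1 R w0 and w1 R w2 but not w0 R w2.
R is serial: every world has an R-successor.
(A) ◇□q → □q is the dual of axiom 5; it is valid on a frame exactly when R is euclidean. R is not euclidean, so not valid.
(B) □q → □□q is axiom 4; it is valid on a frame exactly when R is transitive. R is not transitive, so not valid.
(C) q → ◇q is the dual of axiom T, which corresponds to reflexivity. R is reflexive — valid.
(D) □q → ◇q (axiom D) characterises the serial frames. R is serial — valid.

C, D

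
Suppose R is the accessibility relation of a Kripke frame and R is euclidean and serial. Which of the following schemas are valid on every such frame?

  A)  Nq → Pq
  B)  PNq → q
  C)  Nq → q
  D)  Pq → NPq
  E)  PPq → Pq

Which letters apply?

A, D

(A) axiom D: valid iff R is serial. Every such R is serial — valid.
(B) the dual of axiom B: valid iff R is symmetric. Such an R need not be symmetric — not valid.
(C) Nq → q is axiom T, which corresponds to reflexivity. Such an R need not be reflexive — not valid.
(D) Pq → NPq is axiom 5; it is valid on a frame exactly when R is euclidean. Every such R is euclidean, so valid.
(E) PPq → Pq is the dual of axiom 4, which corresponds to transitivity. Such an R need not be transitive — not valid.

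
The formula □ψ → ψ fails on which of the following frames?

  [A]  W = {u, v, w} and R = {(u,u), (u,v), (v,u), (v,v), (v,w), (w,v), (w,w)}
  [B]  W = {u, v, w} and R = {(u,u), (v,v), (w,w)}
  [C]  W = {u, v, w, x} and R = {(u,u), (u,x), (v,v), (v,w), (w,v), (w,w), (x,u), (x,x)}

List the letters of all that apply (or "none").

The schema □ψ → ψ is axiom T; it is valid on a frame iff R is reflexive.
(A) R is reflexive (each world relates to itself), so the schema is valid here.
(B) R is reflexive (each world relates to itself), so the schema is valid here.
(C) R is reflexive (each world relates to itself), so the schema is valid here.

none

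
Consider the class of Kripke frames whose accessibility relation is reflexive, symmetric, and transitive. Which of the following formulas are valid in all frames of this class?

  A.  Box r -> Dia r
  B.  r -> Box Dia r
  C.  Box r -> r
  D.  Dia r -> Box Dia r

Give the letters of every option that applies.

A, B, C, D

A relation that is reflexive, symmetric, and transitive is also euclidean and serial.
(A) axiom D: valid iff R is serial. Every such R is serial — valid.
(B) axiom B: valid iff R is symmetric. Every such R is symmetric — valid.
(C) Box r -> r (axiom T) characterises the reflexive frames. Every such R is reflexive — valid.
(D) Dia r -> Box Dia r is axiom 5; it is valid on a frame exactly when R is euclidean. Every such R is euclidean, so valid.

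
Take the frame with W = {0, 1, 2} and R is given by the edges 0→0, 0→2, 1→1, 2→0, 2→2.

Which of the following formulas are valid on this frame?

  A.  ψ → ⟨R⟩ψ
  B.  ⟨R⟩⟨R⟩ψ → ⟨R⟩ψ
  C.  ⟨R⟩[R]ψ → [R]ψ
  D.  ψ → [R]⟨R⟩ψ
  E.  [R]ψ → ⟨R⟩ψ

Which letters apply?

A, B, C, D, E

R is reflexive: each world relates to itself.
R is symmetric: every R-edge is matched by its reverse.
R is transitive: R is closed under composition.
R is euclidean: any two R-successors of the same world are R-related.
R is serial: every world has an R-successor.
(A) ψ → ⟨R⟩ψ is the dual of axiom T, which corresponds to reflexivity. R is reflexive — valid.
(B) ⟨R⟩⟨R⟩ψ → ⟨R⟩ψ is the dual of axiom 4, which corresponds to transitivity. R is transitive — valid.
(C) the dual of axiom 5: valid iff R is euclidean. R is euclidean — valid.
(D) axiom B: valid iff R is symmetric. R is symmetric — valid.
(E) [R]ψ → ⟨R⟩ψ is axiom D, which corresponds to seriality. R is serial — valid.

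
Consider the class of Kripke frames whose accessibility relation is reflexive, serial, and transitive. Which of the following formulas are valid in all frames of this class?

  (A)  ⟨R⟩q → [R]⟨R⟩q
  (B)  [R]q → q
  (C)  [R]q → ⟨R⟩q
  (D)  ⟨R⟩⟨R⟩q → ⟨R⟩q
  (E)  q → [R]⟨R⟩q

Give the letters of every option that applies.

(A) ⟨R⟩q → [R]⟨R⟩q is axiom 5, which corresponds to the euclidean property. Such an R need not be euclidean — not valid.
(B) [R]q → q is axiom T, which corresponds to reflexivity. Every such R is reflexive — valid.
(C) [R]q → ⟨R⟩q is axiom D, which corresponds to seriality. Every such R is serial — valid.
(D) ⟨R⟩⟨R⟩q → ⟨R⟩q (the dual of axiom 4) characterises the transitive frames. Every such R is transitive — valid.
(E) q → [R]⟨R⟩q (axiom B) characterises the symmetric frames. Such an R need not be symmetric — not valid.

B, C, D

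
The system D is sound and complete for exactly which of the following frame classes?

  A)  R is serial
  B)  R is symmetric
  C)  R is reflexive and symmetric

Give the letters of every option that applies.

(A) D is sound and complete for exactly this class.
(B) this class determines KB, not D.
(C) this class determines B (= KTB), not D.

A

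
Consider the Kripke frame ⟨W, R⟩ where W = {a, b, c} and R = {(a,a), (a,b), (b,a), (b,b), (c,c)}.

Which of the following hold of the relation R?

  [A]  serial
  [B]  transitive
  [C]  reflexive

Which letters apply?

(A) serial: every world has an R-successor.
(B) transitive: R is closed under composition.
(C) reflexive: each world relates to itself.

A, B, C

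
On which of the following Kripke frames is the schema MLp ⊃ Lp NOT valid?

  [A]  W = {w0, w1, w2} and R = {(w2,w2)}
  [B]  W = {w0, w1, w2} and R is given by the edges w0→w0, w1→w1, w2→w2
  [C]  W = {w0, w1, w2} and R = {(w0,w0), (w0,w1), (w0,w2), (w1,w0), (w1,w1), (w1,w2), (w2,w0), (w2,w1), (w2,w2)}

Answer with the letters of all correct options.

none

The schema MLp ⊃ Lp is the dual of axiom 5; it is valid on a frame iff R is euclidean.
(A) R is euclidean (any two R-successors of the same world are R-related), so the schema is valid here.
(B) R is euclidean (any two R-successors of the same world are R-related), so the schema is valid here.
(C) R is euclidean (any two R-successors of the same world are R-related), so the schema is valid here.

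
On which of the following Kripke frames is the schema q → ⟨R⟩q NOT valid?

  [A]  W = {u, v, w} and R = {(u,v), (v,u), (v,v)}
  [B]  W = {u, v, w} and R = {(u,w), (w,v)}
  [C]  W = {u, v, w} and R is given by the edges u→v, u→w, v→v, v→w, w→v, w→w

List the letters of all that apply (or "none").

A, B, C

The schema q → ⟨R⟩q is the dual of axiom T; it is valid on a frame iff R is reflexive.
(A) R is not reflexive (not u R u), so the schema fails here.
(B) R is not reflexive (not u R u), so the schema fails here.
(C) R is not reflexive (not u R u), so the schema fails here.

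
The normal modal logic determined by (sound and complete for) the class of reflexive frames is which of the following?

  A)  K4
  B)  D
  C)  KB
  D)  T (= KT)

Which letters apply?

(A) K4 is determined by the class of transitive frames.
(B) D is determined by the class of serial frames.
(C) KB is determined by the class of symmetric frames.
(D) T (= KT) is determined by exactly this class.

D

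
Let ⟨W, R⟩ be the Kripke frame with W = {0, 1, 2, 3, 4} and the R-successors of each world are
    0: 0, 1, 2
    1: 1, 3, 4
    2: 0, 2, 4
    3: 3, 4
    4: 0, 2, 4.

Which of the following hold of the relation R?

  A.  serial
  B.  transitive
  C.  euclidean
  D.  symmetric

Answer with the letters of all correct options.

A

(A) serial: every world has an R-successor.
(B) not transitive: 0 R 1 and 1 R 3 but not 0 R 3.
(C) not euclidean: 0 R 1 and 0 R 0 but not 1 R 0.
(D) not symmetric: 0 R 1 but not 1 R 0.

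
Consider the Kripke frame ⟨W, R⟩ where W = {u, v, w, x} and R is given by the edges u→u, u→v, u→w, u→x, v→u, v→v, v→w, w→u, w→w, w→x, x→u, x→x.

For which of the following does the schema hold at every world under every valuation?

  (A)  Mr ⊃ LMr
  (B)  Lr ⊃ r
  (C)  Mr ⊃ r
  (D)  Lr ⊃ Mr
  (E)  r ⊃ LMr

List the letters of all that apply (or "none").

R is reflexive: each world relates to itself.
R is not symmetric: v R w but not w R v.
R is not euclidean: u R v and u R x but not v R x.
R is serial: every world has an R-successor.
R is not a subset of the identity: u R v with u ≠ v.
(A) axiom 5: valid iff R is euclidean. R is not euclidean — not valid.
(B) Lr ⊃ r is axiom T; it is valid on a frame exactly when R is reflexive. R is reflexive, so valid.
(C) Mr ⊃ r is valid only on frames where every R-edge is a self-loop. Here R ⊄ identity — not valid.
(D) Lr ⊃ Mr is axiom D, which corresponds to seriality. R is serial — valid.
(E) r ⊃ LMr (axiom B) characterises the symmetric frames. R is not symmetric — not valid.

B, D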